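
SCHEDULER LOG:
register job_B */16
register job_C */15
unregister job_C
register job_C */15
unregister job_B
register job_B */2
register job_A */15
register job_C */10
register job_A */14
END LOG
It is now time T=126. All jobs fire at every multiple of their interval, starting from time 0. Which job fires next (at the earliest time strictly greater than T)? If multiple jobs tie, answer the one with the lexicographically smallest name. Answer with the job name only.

Answer: job_B

Derivation:
Op 1: register job_B */16 -> active={job_B:*/16}
Op 2: register job_C */15 -> active={job_B:*/16, job_C:*/15}
Op 3: unregister job_C -> active={job_B:*/16}
Op 4: register job_C */15 -> active={job_B:*/16, job_C:*/15}
Op 5: unregister job_B -> active={job_C:*/15}
Op 6: register job_B */2 -> active={job_B:*/2, job_C:*/15}
Op 7: register job_A */15 -> active={job_A:*/15, job_B:*/2, job_C:*/15}
Op 8: register job_C */10 -> active={job_A:*/15, job_B:*/2, job_C:*/10}
Op 9: register job_A */14 -> active={job_A:*/14, job_B:*/2, job_C:*/10}
  job_A: interval 14, next fire after T=126 is 140
  job_B: interval 2, next fire after T=126 is 128
  job_C: interval 10, next fire after T=126 is 130
Earliest = 128, winner (lex tiebreak) = job_B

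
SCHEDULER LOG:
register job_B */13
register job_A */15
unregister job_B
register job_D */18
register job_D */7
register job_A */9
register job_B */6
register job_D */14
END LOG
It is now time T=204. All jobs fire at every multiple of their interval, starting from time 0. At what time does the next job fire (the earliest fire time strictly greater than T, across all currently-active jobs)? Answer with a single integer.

Answer: 207

Derivation:
Op 1: register job_B */13 -> active={job_B:*/13}
Op 2: register job_A */15 -> active={job_A:*/15, job_B:*/13}
Op 3: unregister job_B -> active={job_A:*/15}
Op 4: register job_D */18 -> active={job_A:*/15, job_D:*/18}
Op 5: register job_D */7 -> active={job_A:*/15, job_D:*/7}
Op 6: register job_A */9 -> active={job_A:*/9, job_D:*/7}
Op 7: register job_B */6 -> active={job_A:*/9, job_B:*/6, job_D:*/7}
Op 8: register job_D */14 -> active={job_A:*/9, job_B:*/6, job_D:*/14}
  job_A: interval 9, next fire after T=204 is 207
  job_B: interval 6, next fire after T=204 is 210
  job_D: interval 14, next fire after T=204 is 210
Earliest fire time = 207 (job job_A)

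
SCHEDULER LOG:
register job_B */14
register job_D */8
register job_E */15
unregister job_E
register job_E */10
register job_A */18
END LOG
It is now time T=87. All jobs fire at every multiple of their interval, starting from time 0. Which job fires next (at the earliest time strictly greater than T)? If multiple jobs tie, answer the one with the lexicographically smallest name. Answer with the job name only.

Op 1: register job_B */14 -> active={job_B:*/14}
Op 2: register job_D */8 -> active={job_B:*/14, job_D:*/8}
Op 3: register job_E */15 -> active={job_B:*/14, job_D:*/8, job_E:*/15}
Op 4: unregister job_E -> active={job_B:*/14, job_D:*/8}
Op 5: register job_E */10 -> active={job_B:*/14, job_D:*/8, job_E:*/10}
Op 6: register job_A */18 -> active={job_A:*/18, job_B:*/14, job_D:*/8, job_E:*/10}
  job_A: interval 18, next fire after T=87 is 90
  job_B: interval 14, next fire after T=87 is 98
  job_D: interval 8, next fire after T=87 is 88
  job_E: interval 10, next fire after T=87 is 90
Earliest = 88, winner (lex tiebreak) = job_D

Answer: job_D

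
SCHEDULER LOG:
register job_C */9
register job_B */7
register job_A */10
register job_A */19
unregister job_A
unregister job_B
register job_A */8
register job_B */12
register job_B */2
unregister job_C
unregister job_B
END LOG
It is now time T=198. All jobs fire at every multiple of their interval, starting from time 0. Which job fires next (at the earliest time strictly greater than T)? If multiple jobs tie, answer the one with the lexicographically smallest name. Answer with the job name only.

Answer: job_A

Derivation:
Op 1: register job_C */9 -> active={job_C:*/9}
Op 2: register job_B */7 -> active={job_B:*/7, job_C:*/9}
Op 3: register job_A */10 -> active={job_A:*/10, job_B:*/7, job_C:*/9}
Op 4: register job_A */19 -> active={job_A:*/19, job_B:*/7, job_C:*/9}
Op 5: unregister job_A -> active={job_B:*/7, job_C:*/9}
Op 6: unregister job_B -> active={job_C:*/9}
Op 7: register job_A */8 -> active={job_A:*/8, job_C:*/9}
Op 8: register job_B */12 -> active={job_A:*/8, job_B:*/12, job_C:*/9}
Op 9: register job_B */2 -> active={job_A:*/8, job_B:*/2, job_C:*/9}
Op 10: unregister job_C -> active={job_A:*/8, job_B:*/2}
Op 11: unregister job_B -> active={job_A:*/8}
  job_A: interval 8, next fire after T=198 is 200
Earliest = 200, winner (lex tiebreak) = job_A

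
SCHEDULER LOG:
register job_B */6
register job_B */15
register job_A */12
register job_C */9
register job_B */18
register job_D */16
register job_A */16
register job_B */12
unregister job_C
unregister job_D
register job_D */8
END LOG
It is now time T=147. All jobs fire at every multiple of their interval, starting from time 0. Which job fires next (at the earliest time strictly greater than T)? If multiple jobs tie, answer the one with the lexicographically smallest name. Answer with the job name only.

Answer: job_D

Derivation:
Op 1: register job_B */6 -> active={job_B:*/6}
Op 2: register job_B */15 -> active={job_B:*/15}
Op 3: register job_A */12 -> active={job_A:*/12, job_B:*/15}
Op 4: register job_C */9 -> active={job_A:*/12, job_B:*/15, job_C:*/9}
Op 5: register job_B */18 -> active={job_A:*/12, job_B:*/18, job_C:*/9}
Op 6: register job_D */16 -> active={job_A:*/12, job_B:*/18, job_C:*/9, job_D:*/16}
Op 7: register job_A */16 -> active={job_A:*/16, job_B:*/18, job_C:*/9, job_D:*/16}
Op 8: register job_B */12 -> active={job_A:*/16, job_B:*/12, job_C:*/9, job_D:*/16}
Op 9: unregister job_C -> active={job_A:*/16, job_B:*/12, job_D:*/16}
Op 10: unregister job_D -> active={job_A:*/16, job_B:*/12}
Op 11: register job_D */8 -> active={job_A:*/16, job_B:*/12, job_D:*/8}
  job_A: interval 16, next fire after T=147 is 160
  job_B: interval 12, next fire after T=147 is 156
  job_D: interval 8, next fire after T=147 is 152
Earliest = 152, winner (lex tiebreak) = job_D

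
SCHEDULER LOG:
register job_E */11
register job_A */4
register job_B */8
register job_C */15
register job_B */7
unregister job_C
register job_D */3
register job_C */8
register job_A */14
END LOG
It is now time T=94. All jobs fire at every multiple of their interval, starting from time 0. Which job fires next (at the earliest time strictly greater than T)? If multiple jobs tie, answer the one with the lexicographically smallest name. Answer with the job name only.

Answer: job_C

Derivation:
Op 1: register job_E */11 -> active={job_E:*/11}
Op 2: register job_A */4 -> active={job_A:*/4, job_E:*/11}
Op 3: register job_B */8 -> active={job_A:*/4, job_B:*/8, job_E:*/11}
Op 4: register job_C */15 -> active={job_A:*/4, job_B:*/8, job_C:*/15, job_E:*/11}
Op 5: register job_B */7 -> active={job_A:*/4, job_B:*/7, job_C:*/15, job_E:*/11}
Op 6: unregister job_C -> active={job_A:*/4, job_B:*/7, job_E:*/11}
Op 7: register job_D */3 -> active={job_A:*/4, job_B:*/7, job_D:*/3, job_E:*/11}
Op 8: register job_C */8 -> active={job_A:*/4, job_B:*/7, job_C:*/8, job_D:*/3, job_E:*/11}
Op 9: register job_A */14 -> active={job_A:*/14, job_B:*/7, job_C:*/8, job_D:*/3, job_E:*/11}
  job_A: interval 14, next fire after T=94 is 98
  job_B: interval 7, next fire after T=94 is 98
  job_C: interval 8, next fire after T=94 is 96
  job_D: interval 3, next fire after T=94 is 96
  job_E: interval 11, next fire after T=94 is 99
Earliest = 96, winner (lex tiebreak) = job_C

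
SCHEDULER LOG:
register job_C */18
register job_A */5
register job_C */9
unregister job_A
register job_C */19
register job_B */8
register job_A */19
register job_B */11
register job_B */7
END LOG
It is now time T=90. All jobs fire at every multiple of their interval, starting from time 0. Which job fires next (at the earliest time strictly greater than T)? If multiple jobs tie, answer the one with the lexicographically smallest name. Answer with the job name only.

Answer: job_B

Derivation:
Op 1: register job_C */18 -> active={job_C:*/18}
Op 2: register job_A */5 -> active={job_A:*/5, job_C:*/18}
Op 3: register job_C */9 -> active={job_A:*/5, job_C:*/9}
Op 4: unregister job_A -> active={job_C:*/9}
Op 5: register job_C */19 -> active={job_C:*/19}
Op 6: register job_B */8 -> active={job_B:*/8, job_C:*/19}
Op 7: register job_A */19 -> active={job_A:*/19, job_B:*/8, job_C:*/19}
Op 8: register job_B */11 -> active={job_A:*/19, job_B:*/11, job_C:*/19}
Op 9: register job_B */7 -> active={job_A:*/19, job_B:*/7, job_C:*/19}
  job_A: interval 19, next fire after T=90 is 95
  job_B: interval 7, next fire after T=90 is 91
  job_C: interval 19, next fire after T=90 is 95
Earliest = 91, winner (lex tiebreak) = job_B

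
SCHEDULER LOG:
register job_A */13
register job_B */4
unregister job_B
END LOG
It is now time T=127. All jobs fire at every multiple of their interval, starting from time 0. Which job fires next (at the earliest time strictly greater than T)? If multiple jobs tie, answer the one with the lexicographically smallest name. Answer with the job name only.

Answer: job_A

Derivation:
Op 1: register job_A */13 -> active={job_A:*/13}
Op 2: register job_B */4 -> active={job_A:*/13, job_B:*/4}
Op 3: unregister job_B -> active={job_A:*/13}
  job_A: interval 13, next fire after T=127 is 130
Earliest = 130, winner (lex tiebreak) = job_A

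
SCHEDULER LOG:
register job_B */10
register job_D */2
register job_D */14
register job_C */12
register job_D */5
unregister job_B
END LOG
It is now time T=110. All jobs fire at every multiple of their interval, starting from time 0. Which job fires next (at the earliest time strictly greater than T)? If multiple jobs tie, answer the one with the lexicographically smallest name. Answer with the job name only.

Op 1: register job_B */10 -> active={job_B:*/10}
Op 2: register job_D */2 -> active={job_B:*/10, job_D:*/2}
Op 3: register job_D */14 -> active={job_B:*/10, job_D:*/14}
Op 4: register job_C */12 -> active={job_B:*/10, job_C:*/12, job_D:*/14}
Op 5: register job_D */5 -> active={job_B:*/10, job_C:*/12, job_D:*/5}
Op 6: unregister job_B -> active={job_C:*/12, job_D:*/5}
  job_C: interval 12, next fire after T=110 is 120
  job_D: interval 5, next fire after T=110 is 115
Earliest = 115, winner (lex tiebreak) = job_D

Answer: job_D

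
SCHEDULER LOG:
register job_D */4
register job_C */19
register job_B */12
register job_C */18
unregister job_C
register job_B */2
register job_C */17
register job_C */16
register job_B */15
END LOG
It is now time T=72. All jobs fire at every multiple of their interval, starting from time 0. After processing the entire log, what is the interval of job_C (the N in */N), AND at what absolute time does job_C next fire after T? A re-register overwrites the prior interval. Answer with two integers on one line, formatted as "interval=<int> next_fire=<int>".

Answer: interval=16 next_fire=80

Derivation:
Op 1: register job_D */4 -> active={job_D:*/4}
Op 2: register job_C */19 -> active={job_C:*/19, job_D:*/4}
Op 3: register job_B */12 -> active={job_B:*/12, job_C:*/19, job_D:*/4}
Op 4: register job_C */18 -> active={job_B:*/12, job_C:*/18, job_D:*/4}
Op 5: unregister job_C -> active={job_B:*/12, job_D:*/4}
Op 6: register job_B */2 -> active={job_B:*/2, job_D:*/4}
Op 7: register job_C */17 -> active={job_B:*/2, job_C:*/17, job_D:*/4}
Op 8: register job_C */16 -> active={job_B:*/2, job_C:*/16, job_D:*/4}
Op 9: register job_B */15 -> active={job_B:*/15, job_C:*/16, job_D:*/4}
Final interval of job_C = 16
Next fire of job_C after T=72: (72//16+1)*16 = 80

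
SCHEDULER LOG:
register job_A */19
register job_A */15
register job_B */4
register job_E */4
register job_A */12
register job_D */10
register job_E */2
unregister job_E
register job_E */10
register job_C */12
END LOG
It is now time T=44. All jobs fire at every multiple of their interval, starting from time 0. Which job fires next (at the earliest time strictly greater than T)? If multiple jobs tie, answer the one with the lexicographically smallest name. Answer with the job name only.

Op 1: register job_A */19 -> active={job_A:*/19}
Op 2: register job_A */15 -> active={job_A:*/15}
Op 3: register job_B */4 -> active={job_A:*/15, job_B:*/4}
Op 4: register job_E */4 -> active={job_A:*/15, job_B:*/4, job_E:*/4}
Op 5: register job_A */12 -> active={job_A:*/12, job_B:*/4, job_E:*/4}
Op 6: register job_D */10 -> active={job_A:*/12, job_B:*/4, job_D:*/10, job_E:*/4}
Op 7: register job_E */2 -> active={job_A:*/12, job_B:*/4, job_D:*/10, job_E:*/2}
Op 8: unregister job_E -> active={job_A:*/12, job_B:*/4, job_D:*/10}
Op 9: register job_E */10 -> active={job_A:*/12, job_B:*/4, job_D:*/10, job_E:*/10}
Op 10: register job_C */12 -> active={job_A:*/12, job_B:*/4, job_C:*/12, job_D:*/10, job_E:*/10}
  job_A: interval 12, next fire after T=44 is 48
  job_B: interval 4, next fire after T=44 is 48
  job_C: interval 12, next fire after T=44 is 48
  job_D: interval 10, next fire after T=44 is 50
  job_E: interval 10, next fire after T=44 is 50
Earliest = 48, winner (lex tiebreak) = job_A

Answer: job_A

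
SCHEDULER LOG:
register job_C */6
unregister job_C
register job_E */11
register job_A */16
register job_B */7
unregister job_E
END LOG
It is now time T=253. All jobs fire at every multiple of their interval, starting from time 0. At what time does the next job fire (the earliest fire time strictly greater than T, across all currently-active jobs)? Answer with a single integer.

Answer: 256

Derivation:
Op 1: register job_C */6 -> active={job_C:*/6}
Op 2: unregister job_C -> active={}
Op 3: register job_E */11 -> active={job_E:*/11}
Op 4: register job_A */16 -> active={job_A:*/16, job_E:*/11}
Op 5: register job_B */7 -> active={job_A:*/16, job_B:*/7, job_E:*/11}
Op 6: unregister job_E -> active={job_A:*/16, job_B:*/7}
  job_A: interval 16, next fire after T=253 is 256
  job_B: interval 7, next fire after T=253 is 259
Earliest fire time = 256 (job job_A)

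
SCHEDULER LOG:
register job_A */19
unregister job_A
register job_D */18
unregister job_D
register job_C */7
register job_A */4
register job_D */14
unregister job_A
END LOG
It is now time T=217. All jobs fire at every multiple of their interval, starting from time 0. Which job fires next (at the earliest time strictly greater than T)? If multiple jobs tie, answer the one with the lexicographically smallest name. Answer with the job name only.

Answer: job_C

Derivation:
Op 1: register job_A */19 -> active={job_A:*/19}
Op 2: unregister job_A -> active={}
Op 3: register job_D */18 -> active={job_D:*/18}
Op 4: unregister job_D -> active={}
Op 5: register job_C */7 -> active={job_C:*/7}
Op 6: register job_A */4 -> active={job_A:*/4, job_C:*/7}
Op 7: register job_D */14 -> active={job_A:*/4, job_C:*/7, job_D:*/14}
Op 8: unregister job_A -> active={job_C:*/7, job_D:*/14}
  job_C: interval 7, next fire after T=217 is 224
  job_D: interval 14, next fire after T=217 is 224
Earliest = 224, winner (lex tiebreak) = job_C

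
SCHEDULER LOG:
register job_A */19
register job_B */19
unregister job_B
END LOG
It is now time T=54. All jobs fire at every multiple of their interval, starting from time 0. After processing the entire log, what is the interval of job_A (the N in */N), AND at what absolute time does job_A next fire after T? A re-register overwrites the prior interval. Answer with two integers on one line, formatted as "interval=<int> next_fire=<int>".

Answer: interval=19 next_fire=57

Derivation:
Op 1: register job_A */19 -> active={job_A:*/19}
Op 2: register job_B */19 -> active={job_A:*/19, job_B:*/19}
Op 3: unregister job_B -> active={job_A:*/19}
Final interval of job_A = 19
Next fire of job_A after T=54: (54//19+1)*19 = 57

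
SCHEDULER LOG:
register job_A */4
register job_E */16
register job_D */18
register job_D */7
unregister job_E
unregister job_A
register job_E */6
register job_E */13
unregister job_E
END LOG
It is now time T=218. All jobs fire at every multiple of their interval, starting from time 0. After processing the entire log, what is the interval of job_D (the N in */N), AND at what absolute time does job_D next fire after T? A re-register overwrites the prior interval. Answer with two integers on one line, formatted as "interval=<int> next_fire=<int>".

Op 1: register job_A */4 -> active={job_A:*/4}
Op 2: register job_E */16 -> active={job_A:*/4, job_E:*/16}
Op 3: register job_D */18 -> active={job_A:*/4, job_D:*/18, job_E:*/16}
Op 4: register job_D */7 -> active={job_A:*/4, job_D:*/7, job_E:*/16}
Op 5: unregister job_E -> active={job_A:*/4, job_D:*/7}
Op 6: unregister job_A -> active={job_D:*/7}
Op 7: register job_E */6 -> active={job_D:*/7, job_E:*/6}
Op 8: register job_E */13 -> active={job_D:*/7, job_E:*/13}
Op 9: unregister job_E -> active={job_D:*/7}
Final interval of job_D = 7
Next fire of job_D after T=218: (218//7+1)*7 = 224

Answer: interval=7 next_fire=224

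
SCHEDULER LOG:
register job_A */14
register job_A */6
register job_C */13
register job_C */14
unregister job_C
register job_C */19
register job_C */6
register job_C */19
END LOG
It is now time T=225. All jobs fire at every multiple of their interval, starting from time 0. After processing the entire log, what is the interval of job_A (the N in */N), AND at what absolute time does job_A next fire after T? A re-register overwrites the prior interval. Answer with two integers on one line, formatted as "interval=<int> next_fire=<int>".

Answer: interval=6 next_fire=228

Derivation:
Op 1: register job_A */14 -> active={job_A:*/14}
Op 2: register job_A */6 -> active={job_A:*/6}
Op 3: register job_C */13 -> active={job_A:*/6, job_C:*/13}
Op 4: register job_C */14 -> active={job_A:*/6, job_C:*/14}
Op 5: unregister job_C -> active={job_A:*/6}
Op 6: register job_C */19 -> active={job_A:*/6, job_C:*/19}
Op 7: register job_C */6 -> active={job_A:*/6, job_C:*/6}
Op 8: register job_C */19 -> active={job_A:*/6, job_C:*/19}
Final interval of job_A = 6
Next fire of job_A after T=225: (225//6+1)*6 = 228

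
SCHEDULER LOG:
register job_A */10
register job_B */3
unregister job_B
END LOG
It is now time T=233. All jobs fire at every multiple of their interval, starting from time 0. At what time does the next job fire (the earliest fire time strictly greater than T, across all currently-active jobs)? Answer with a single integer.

Answer: 240

Derivation:
Op 1: register job_A */10 -> active={job_A:*/10}
Op 2: register job_B */3 -> active={job_A:*/10, job_B:*/3}
Op 3: unregister job_B -> active={job_A:*/10}
  job_A: interval 10, next fire after T=233 is 240
Earliest fire time = 240 (job job_A)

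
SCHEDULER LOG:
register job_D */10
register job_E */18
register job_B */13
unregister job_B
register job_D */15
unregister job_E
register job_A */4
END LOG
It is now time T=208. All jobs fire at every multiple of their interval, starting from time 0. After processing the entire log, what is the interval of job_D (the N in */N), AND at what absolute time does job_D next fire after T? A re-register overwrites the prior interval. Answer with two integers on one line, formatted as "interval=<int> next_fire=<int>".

Op 1: register job_D */10 -> active={job_D:*/10}
Op 2: register job_E */18 -> active={job_D:*/10, job_E:*/18}
Op 3: register job_B */13 -> active={job_B:*/13, job_D:*/10, job_E:*/18}
Op 4: unregister job_B -> active={job_D:*/10, job_E:*/18}
Op 5: register job_D */15 -> active={job_D:*/15, job_E:*/18}
Op 6: unregister job_E -> active={job_D:*/15}
Op 7: register job_A */4 -> active={job_A:*/4, job_D:*/15}
Final interval of job_D = 15
Next fire of job_D after T=208: (208//15+1)*15 = 210

Answer: interval=15 next_fire=210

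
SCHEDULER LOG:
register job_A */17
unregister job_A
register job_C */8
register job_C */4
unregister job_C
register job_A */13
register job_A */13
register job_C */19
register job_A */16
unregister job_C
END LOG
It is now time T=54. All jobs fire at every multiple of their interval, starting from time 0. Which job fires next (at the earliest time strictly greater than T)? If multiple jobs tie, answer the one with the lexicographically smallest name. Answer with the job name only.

Op 1: register job_A */17 -> active={job_A:*/17}
Op 2: unregister job_A -> active={}
Op 3: register job_C */8 -> active={job_C:*/8}
Op 4: register job_C */4 -> active={job_C:*/4}
Op 5: unregister job_C -> active={}
Op 6: register job_A */13 -> active={job_A:*/13}
Op 7: register job_A */13 -> active={job_A:*/13}
Op 8: register job_C */19 -> active={job_A:*/13, job_C:*/19}
Op 9: register job_A */16 -> active={job_A:*/16, job_C:*/19}
Op 10: unregister job_C -> active={job_A:*/16}
  job_A: interval 16, next fire after T=54 is 64
Earliest = 64, winner (lex tiebreak) = job_A

Answer: job_A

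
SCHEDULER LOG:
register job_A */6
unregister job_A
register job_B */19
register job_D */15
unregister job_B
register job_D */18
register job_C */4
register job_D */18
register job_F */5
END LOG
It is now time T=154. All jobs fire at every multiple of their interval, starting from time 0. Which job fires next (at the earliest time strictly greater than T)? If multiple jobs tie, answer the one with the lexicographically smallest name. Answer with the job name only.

Op 1: register job_A */6 -> active={job_A:*/6}
Op 2: unregister job_A -> active={}
Op 3: register job_B */19 -> active={job_B:*/19}
Op 4: register job_D */15 -> active={job_B:*/19, job_D:*/15}
Op 5: unregister job_B -> active={job_D:*/15}
Op 6: register job_D */18 -> active={job_D:*/18}
Op 7: register job_C */4 -> active={job_C:*/4, job_D:*/18}
Op 8: register job_D */18 -> active={job_C:*/4, job_D:*/18}
Op 9: register job_F */5 -> active={job_C:*/4, job_D:*/18, job_F:*/5}
  job_C: interval 4, next fire after T=154 is 156
  job_D: interval 18, next fire after T=154 is 162
  job_F: interval 5, next fire after T=154 is 155
Earliest = 155, winner (lex tiebreak) = job_F

Answer: job_F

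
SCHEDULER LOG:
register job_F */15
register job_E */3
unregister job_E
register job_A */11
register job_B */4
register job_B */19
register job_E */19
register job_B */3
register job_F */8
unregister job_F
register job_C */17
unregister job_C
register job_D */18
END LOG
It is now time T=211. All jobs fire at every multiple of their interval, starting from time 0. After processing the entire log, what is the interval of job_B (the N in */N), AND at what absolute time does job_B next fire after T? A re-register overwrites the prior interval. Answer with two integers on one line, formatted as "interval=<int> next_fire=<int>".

Op 1: register job_F */15 -> active={job_F:*/15}
Op 2: register job_E */3 -> active={job_E:*/3, job_F:*/15}
Op 3: unregister job_E -> active={job_F:*/15}
Op 4: register job_A */11 -> active={job_A:*/11, job_F:*/15}
Op 5: register job_B */4 -> active={job_A:*/11, job_B:*/4, job_F:*/15}
Op 6: register job_B */19 -> active={job_A:*/11, job_B:*/19, job_F:*/15}
Op 7: register job_E */19 -> active={job_A:*/11, job_B:*/19, job_E:*/19, job_F:*/15}
Op 8: register job_B */3 -> active={job_A:*/11, job_B:*/3, job_E:*/19, job_F:*/15}
Op 9: register job_F */8 -> active={job_A:*/11, job_B:*/3, job_E:*/19, job_F:*/8}
Op 10: unregister job_F -> active={job_A:*/11, job_B:*/3, job_E:*/19}
Op 11: register job_C */17 -> active={job_A:*/11, job_B:*/3, job_C:*/17, job_E:*/19}
Op 12: unregister job_C -> active={job_A:*/11, job_B:*/3, job_E:*/19}
Op 13: register job_D */18 -> active={job_A:*/11, job_B:*/3, job_D:*/18, job_E:*/19}
Final interval of job_B = 3
Next fire of job_B after T=211: (211//3+1)*3 = 213

Answer: interval=3 next_fire=213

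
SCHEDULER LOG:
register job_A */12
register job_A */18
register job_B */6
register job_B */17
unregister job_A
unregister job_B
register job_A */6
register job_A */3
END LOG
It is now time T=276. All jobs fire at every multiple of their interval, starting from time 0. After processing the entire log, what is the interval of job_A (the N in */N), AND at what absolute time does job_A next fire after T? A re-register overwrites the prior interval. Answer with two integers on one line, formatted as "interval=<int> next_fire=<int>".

Answer: interval=3 next_fire=279

Derivation:
Op 1: register job_A */12 -> active={job_A:*/12}
Op 2: register job_A */18 -> active={job_A:*/18}
Op 3: register job_B */6 -> active={job_A:*/18, job_B:*/6}
Op 4: register job_B */17 -> active={job_A:*/18, job_B:*/17}
Op 5: unregister job_A -> active={job_B:*/17}
Op 6: unregister job_B -> active={}
Op 7: register job_A */6 -> active={job_A:*/6}
Op 8: register job_A */3 -> active={job_A:*/3}
Final interval of job_A = 3
Next fire of job_A after T=276: (276//3+1)*3 = 279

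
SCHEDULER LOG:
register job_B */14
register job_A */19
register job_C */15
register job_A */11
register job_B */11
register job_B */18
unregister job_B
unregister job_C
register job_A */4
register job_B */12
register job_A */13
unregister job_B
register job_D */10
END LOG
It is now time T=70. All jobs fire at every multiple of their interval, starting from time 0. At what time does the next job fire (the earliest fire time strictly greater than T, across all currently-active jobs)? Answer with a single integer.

Answer: 78

Derivation:
Op 1: register job_B */14 -> active={job_B:*/14}
Op 2: register job_A */19 -> active={job_A:*/19, job_B:*/14}
Op 3: register job_C */15 -> active={job_A:*/19, job_B:*/14, job_C:*/15}
Op 4: register job_A */11 -> active={job_A:*/11, job_B:*/14, job_C:*/15}
Op 5: register job_B */11 -> active={job_A:*/11, job_B:*/11, job_C:*/15}
Op 6: register job_B */18 -> active={job_A:*/11, job_B:*/18, job_C:*/15}
Op 7: unregister job_B -> active={job_A:*/11, job_C:*/15}
Op 8: unregister job_C -> active={job_A:*/11}
Op 9: register job_A */4 -> active={job_A:*/4}
Op 10: register job_B */12 -> active={job_A:*/4, job_B:*/12}
Op 11: register job_A */13 -> active={job_A:*/13, job_B:*/12}
Op 12: unregister job_B -> active={job_A:*/13}
Op 13: register job_D */10 -> active={job_A:*/13, job_D:*/10}
  job_A: interval 13, next fire after T=70 is 78
  job_D: interval 10, next fire after T=70 is 80
Earliest fire time = 78 (job job_A)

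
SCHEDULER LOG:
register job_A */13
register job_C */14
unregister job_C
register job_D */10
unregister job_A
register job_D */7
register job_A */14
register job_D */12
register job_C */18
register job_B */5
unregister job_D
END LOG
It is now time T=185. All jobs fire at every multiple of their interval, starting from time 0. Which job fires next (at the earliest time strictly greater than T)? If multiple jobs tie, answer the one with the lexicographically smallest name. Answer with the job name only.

Answer: job_B

Derivation:
Op 1: register job_A */13 -> active={job_A:*/13}
Op 2: register job_C */14 -> active={job_A:*/13, job_C:*/14}
Op 3: unregister job_C -> active={job_A:*/13}
Op 4: register job_D */10 -> active={job_A:*/13, job_D:*/10}
Op 5: unregister job_A -> active={job_D:*/10}
Op 6: register job_D */7 -> active={job_D:*/7}
Op 7: register job_A */14 -> active={job_A:*/14, job_D:*/7}
Op 8: register job_D */12 -> active={job_A:*/14, job_D:*/12}
Op 9: register job_C */18 -> active={job_A:*/14, job_C:*/18, job_D:*/12}
Op 10: register job_B */5 -> active={job_A:*/14, job_B:*/5, job_C:*/18, job_D:*/12}
Op 11: unregister job_D -> active={job_A:*/14, job_B:*/5, job_C:*/18}
  job_A: interval 14, next fire after T=185 is 196
  job_B: interval 5, next fire after T=185 is 190
  job_C: interval 18, next fire after T=185 is 198
Earliest = 190, winner (lex tiebreak) = job_B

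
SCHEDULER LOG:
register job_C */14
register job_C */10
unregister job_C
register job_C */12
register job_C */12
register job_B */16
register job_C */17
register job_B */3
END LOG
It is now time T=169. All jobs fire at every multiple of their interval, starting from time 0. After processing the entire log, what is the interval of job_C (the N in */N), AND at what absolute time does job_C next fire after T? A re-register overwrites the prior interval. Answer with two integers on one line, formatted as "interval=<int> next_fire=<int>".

Op 1: register job_C */14 -> active={job_C:*/14}
Op 2: register job_C */10 -> active={job_C:*/10}
Op 3: unregister job_C -> active={}
Op 4: register job_C */12 -> active={job_C:*/12}
Op 5: register job_C */12 -> active={job_C:*/12}
Op 6: register job_B */16 -> active={job_B:*/16, job_C:*/12}
Op 7: register job_C */17 -> active={job_B:*/16, job_C:*/17}
Op 8: register job_B */3 -> active={job_B:*/3, job_C:*/17}
Final interval of job_C = 17
Next fire of job_C after T=169: (169//17+1)*17 = 170

Answer: interval=17 next_fire=170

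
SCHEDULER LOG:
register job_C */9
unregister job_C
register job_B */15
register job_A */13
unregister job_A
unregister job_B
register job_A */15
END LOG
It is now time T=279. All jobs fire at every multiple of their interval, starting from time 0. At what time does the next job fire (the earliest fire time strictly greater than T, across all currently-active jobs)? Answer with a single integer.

Answer: 285

Derivation:
Op 1: register job_C */9 -> active={job_C:*/9}
Op 2: unregister job_C -> active={}
Op 3: register job_B */15 -> active={job_B:*/15}
Op 4: register job_A */13 -> active={job_A:*/13, job_B:*/15}
Op 5: unregister job_A -> active={job_B:*/15}
Op 6: unregister job_B -> active={}
Op 7: register job_A */15 -> active={job_A:*/15}
  job_A: interval 15, next fire after T=279 is 285
Earliest fire time = 285 (job job_A)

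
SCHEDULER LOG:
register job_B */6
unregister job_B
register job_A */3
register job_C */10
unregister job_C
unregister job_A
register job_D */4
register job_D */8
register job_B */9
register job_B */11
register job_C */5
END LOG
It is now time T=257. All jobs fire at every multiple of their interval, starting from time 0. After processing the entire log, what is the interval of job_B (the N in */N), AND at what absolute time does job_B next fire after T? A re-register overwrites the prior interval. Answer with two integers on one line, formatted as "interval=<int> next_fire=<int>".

Op 1: register job_B */6 -> active={job_B:*/6}
Op 2: unregister job_B -> active={}
Op 3: register job_A */3 -> active={job_A:*/3}
Op 4: register job_C */10 -> active={job_A:*/3, job_C:*/10}
Op 5: unregister job_C -> active={job_A:*/3}
Op 6: unregister job_A -> active={}
Op 7: register job_D */4 -> active={job_D:*/4}
Op 8: register job_D */8 -> active={job_D:*/8}
Op 9: register job_B */9 -> active={job_B:*/9, job_D:*/8}
Op 10: register job_B */11 -> active={job_B:*/11, job_D:*/8}
Op 11: register job_C */5 -> active={job_B:*/11, job_C:*/5, job_D:*/8}
Final interval of job_B = 11
Next fire of job_B after T=257: (257//11+1)*11 = 264

Answer: interval=11 next_fire=264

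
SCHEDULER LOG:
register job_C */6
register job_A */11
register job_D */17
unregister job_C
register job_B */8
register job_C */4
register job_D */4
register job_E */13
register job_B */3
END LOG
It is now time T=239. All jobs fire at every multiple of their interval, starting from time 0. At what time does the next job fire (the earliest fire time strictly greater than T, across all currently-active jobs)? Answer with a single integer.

Op 1: register job_C */6 -> active={job_C:*/6}
Op 2: register job_A */11 -> active={job_A:*/11, job_C:*/6}
Op 3: register job_D */17 -> active={job_A:*/11, job_C:*/6, job_D:*/17}
Op 4: unregister job_C -> active={job_A:*/11, job_D:*/17}
Op 5: register job_B */8 -> active={job_A:*/11, job_B:*/8, job_D:*/17}
Op 6: register job_C */4 -> active={job_A:*/11, job_B:*/8, job_C:*/4, job_D:*/17}
Op 7: register job_D */4 -> active={job_A:*/11, job_B:*/8, job_C:*/4, job_D:*/4}
Op 8: register job_E */13 -> active={job_A:*/11, job_B:*/8, job_C:*/4, job_D:*/4, job_E:*/13}
Op 9: register job_B */3 -> active={job_A:*/11, job_B:*/3, job_C:*/4, job_D:*/4, job_E:*/13}
  job_A: interval 11, next fire after T=239 is 242
  job_B: interval 3, next fire after T=239 is 240
  job_C: interval 4, next fire after T=239 is 240
  job_D: interval 4, next fire after T=239 is 240
  job_E: interval 13, next fire after T=239 is 247
Earliest fire time = 240 (job job_B)

Answer: 240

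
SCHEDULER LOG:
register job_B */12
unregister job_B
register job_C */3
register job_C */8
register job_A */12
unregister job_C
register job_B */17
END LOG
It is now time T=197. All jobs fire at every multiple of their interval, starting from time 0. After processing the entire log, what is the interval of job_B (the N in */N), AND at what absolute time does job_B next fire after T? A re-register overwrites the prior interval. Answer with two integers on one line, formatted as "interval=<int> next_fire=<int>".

Op 1: register job_B */12 -> active={job_B:*/12}
Op 2: unregister job_B -> active={}
Op 3: register job_C */3 -> active={job_C:*/3}
Op 4: register job_C */8 -> active={job_C:*/8}
Op 5: register job_A */12 -> active={job_A:*/12, job_C:*/8}
Op 6: unregister job_C -> active={job_A:*/12}
Op 7: register job_B */17 -> active={job_A:*/12, job_B:*/17}
Final interval of job_B = 17
Next fire of job_B after T=197: (197//17+1)*17 = 204

Answer: interval=17 next_fire=204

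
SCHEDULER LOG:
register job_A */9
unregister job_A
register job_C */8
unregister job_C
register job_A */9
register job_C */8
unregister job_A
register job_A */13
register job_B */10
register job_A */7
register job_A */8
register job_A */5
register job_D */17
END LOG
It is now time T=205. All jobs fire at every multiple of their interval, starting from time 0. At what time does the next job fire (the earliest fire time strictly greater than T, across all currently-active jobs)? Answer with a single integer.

Answer: 208

Derivation:
Op 1: register job_A */9 -> active={job_A:*/9}
Op 2: unregister job_A -> active={}
Op 3: register job_C */8 -> active={job_C:*/8}
Op 4: unregister job_C -> active={}
Op 5: register job_A */9 -> active={job_A:*/9}
Op 6: register job_C */8 -> active={job_A:*/9, job_C:*/8}
Op 7: unregister job_A -> active={job_C:*/8}
Op 8: register job_A */13 -> active={job_A:*/13, job_C:*/8}
Op 9: register job_B */10 -> active={job_A:*/13, job_B:*/10, job_C:*/8}
Op 10: register job_A */7 -> active={job_A:*/7, job_B:*/10, job_C:*/8}
Op 11: register job_A */8 -> active={job_A:*/8, job_B:*/10, job_C:*/8}
Op 12: register job_A */5 -> active={job_A:*/5, job_B:*/10, job_C:*/8}
Op 13: register job_D */17 -> active={job_A:*/5, job_B:*/10, job_C:*/8, job_D:*/17}
  job_A: interval 5, next fire after T=205 is 210
  job_B: interval 10, next fire after T=205 is 210
  job_C: interval 8, next fire after T=205 is 208
  job_D: interval 17, next fire after T=205 is 221
Earliest fire time = 208 (job job_C)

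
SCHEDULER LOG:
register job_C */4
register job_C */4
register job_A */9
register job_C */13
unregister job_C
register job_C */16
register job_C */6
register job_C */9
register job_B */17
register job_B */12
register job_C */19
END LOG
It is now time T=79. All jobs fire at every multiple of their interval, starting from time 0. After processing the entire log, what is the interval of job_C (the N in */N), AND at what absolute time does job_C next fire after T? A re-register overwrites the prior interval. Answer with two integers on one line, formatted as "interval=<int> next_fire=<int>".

Answer: interval=19 next_fire=95

Derivation:
Op 1: register job_C */4 -> active={job_C:*/4}
Op 2: register job_C */4 -> active={job_C:*/4}
Op 3: register job_A */9 -> active={job_A:*/9, job_C:*/4}
Op 4: register job_C */13 -> active={job_A:*/9, job_C:*/13}
Op 5: unregister job_C -> active={job_A:*/9}
Op 6: register job_C */16 -> active={job_A:*/9, job_C:*/16}
Op 7: register job_C */6 -> active={job_A:*/9, job_C:*/6}
Op 8: register job_C */9 -> active={job_A:*/9, job_C:*/9}
Op 9: register job_B */17 -> active={job_A:*/9, job_B:*/17, job_C:*/9}
Op 10: register job_B */12 -> active={job_A:*/9, job_B:*/12, job_C:*/9}
Op 11: register job_C */19 -> active={job_A:*/9, job_B:*/12, job_C:*/19}
Final interval of job_C = 19
Next fire of job_C after T=79: (79//19+1)*19 = 95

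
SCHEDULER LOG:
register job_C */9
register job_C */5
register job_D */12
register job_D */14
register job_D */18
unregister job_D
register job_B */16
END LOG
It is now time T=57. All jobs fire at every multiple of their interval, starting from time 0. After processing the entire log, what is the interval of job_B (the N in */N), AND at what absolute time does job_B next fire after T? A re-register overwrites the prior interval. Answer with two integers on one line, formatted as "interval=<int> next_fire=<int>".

Op 1: register job_C */9 -> active={job_C:*/9}
Op 2: register job_C */5 -> active={job_C:*/5}
Op 3: register job_D */12 -> active={job_C:*/5, job_D:*/12}
Op 4: register job_D */14 -> active={job_C:*/5, job_D:*/14}
Op 5: register job_D */18 -> active={job_C:*/5, job_D:*/18}
Op 6: unregister job_D -> active={job_C:*/5}
Op 7: register job_B */16 -> active={job_B:*/16, job_C:*/5}
Final interval of job_B = 16
Next fire of job_B after T=57: (57//16+1)*16 = 64

Answer: interval=16 next_fire=64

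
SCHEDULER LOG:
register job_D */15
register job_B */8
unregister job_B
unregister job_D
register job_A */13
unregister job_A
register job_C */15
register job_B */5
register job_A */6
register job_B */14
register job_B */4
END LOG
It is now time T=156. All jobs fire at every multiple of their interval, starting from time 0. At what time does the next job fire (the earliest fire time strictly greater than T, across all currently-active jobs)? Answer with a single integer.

Op 1: register job_D */15 -> active={job_D:*/15}
Op 2: register job_B */8 -> active={job_B:*/8, job_D:*/15}
Op 3: unregister job_B -> active={job_D:*/15}
Op 4: unregister job_D -> active={}
Op 5: register job_A */13 -> active={job_A:*/13}
Op 6: unregister job_A -> active={}
Op 7: register job_C */15 -> active={job_C:*/15}
Op 8: register job_B */5 -> active={job_B:*/5, job_C:*/15}
Op 9: register job_A */6 -> active={job_A:*/6, job_B:*/5, job_C:*/15}
Op 10: register job_B */14 -> active={job_A:*/6, job_B:*/14, job_C:*/15}
Op 11: register job_B */4 -> active={job_A:*/6, job_B:*/4, job_C:*/15}
  job_A: interval 6, next fire after T=156 is 162
  job_B: interval 4, next fire after T=156 is 160
  job_C: interval 15, next fire after T=156 is 165
Earliest fire time = 160 (job job_B)

Answer: 160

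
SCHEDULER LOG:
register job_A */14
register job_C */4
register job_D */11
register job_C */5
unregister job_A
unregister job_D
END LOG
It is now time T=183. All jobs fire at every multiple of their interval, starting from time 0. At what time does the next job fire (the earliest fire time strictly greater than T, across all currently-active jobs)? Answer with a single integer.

Op 1: register job_A */14 -> active={job_A:*/14}
Op 2: register job_C */4 -> active={job_A:*/14, job_C:*/4}
Op 3: register job_D */11 -> active={job_A:*/14, job_C:*/4, job_D:*/11}
Op 4: register job_C */5 -> active={job_A:*/14, job_C:*/5, job_D:*/11}
Op 5: unregister job_A -> active={job_C:*/5, job_D:*/11}
Op 6: unregister job_D -> active={job_C:*/5}
  job_C: interval 5, next fire after T=183 is 185
Earliest fire time = 185 (job job_C)

Answer: 185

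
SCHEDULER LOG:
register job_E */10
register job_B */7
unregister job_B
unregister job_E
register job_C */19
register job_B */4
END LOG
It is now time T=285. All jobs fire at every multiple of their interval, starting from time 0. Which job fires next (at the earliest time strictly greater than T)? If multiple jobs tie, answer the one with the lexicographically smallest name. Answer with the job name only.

Op 1: register job_E */10 -> active={job_E:*/10}
Op 2: register job_B */7 -> active={job_B:*/7, job_E:*/10}
Op 3: unregister job_B -> active={job_E:*/10}
Op 4: unregister job_E -> active={}
Op 5: register job_C */19 -> active={job_C:*/19}
Op 6: register job_B */4 -> active={job_B:*/4, job_C:*/19}
  job_B: interval 4, next fire after T=285 is 288
  job_C: interval 19, next fire after T=285 is 304
Earliest = 288, winner (lex tiebreak) = job_B

Answer: job_B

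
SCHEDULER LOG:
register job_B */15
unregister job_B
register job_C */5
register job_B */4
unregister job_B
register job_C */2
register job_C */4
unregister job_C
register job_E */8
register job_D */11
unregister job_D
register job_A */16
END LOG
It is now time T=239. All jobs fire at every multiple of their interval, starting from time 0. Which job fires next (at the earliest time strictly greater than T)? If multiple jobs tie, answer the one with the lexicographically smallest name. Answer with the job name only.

Op 1: register job_B */15 -> active={job_B:*/15}
Op 2: unregister job_B -> active={}
Op 3: register job_C */5 -> active={job_C:*/5}
Op 4: register job_B */4 -> active={job_B:*/4, job_C:*/5}
Op 5: unregister job_B -> active={job_C:*/5}
Op 6: register job_C */2 -> active={job_C:*/2}
Op 7: register job_C */4 -> active={job_C:*/4}
Op 8: unregister job_C -> active={}
Op 9: register job_E */8 -> active={job_E:*/8}
Op 10: register job_D */11 -> active={job_D:*/11, job_E:*/8}
Op 11: unregister job_D -> active={job_E:*/8}
Op 12: register job_A */16 -> active={job_A:*/16, job_E:*/8}
  job_A: interval 16, next fire after T=239 is 240
  job_E: interval 8, next fire after T=239 is 240
Earliest = 240, winner (lex tiebreak) = job_A

Answer: job_A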